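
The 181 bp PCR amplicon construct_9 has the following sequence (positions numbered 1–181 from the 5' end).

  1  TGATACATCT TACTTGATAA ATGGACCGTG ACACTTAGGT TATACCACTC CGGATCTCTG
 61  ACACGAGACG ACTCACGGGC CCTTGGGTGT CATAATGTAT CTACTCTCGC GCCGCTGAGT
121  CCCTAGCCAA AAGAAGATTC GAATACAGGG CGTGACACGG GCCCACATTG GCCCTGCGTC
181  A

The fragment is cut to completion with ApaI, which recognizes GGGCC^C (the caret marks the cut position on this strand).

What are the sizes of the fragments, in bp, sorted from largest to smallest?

82, 81, 18 bp

ApaI sites (GGGCCC) start at positions 77, 159.
ApaI cuts after base 5 of each site (before the last base), so after positions 81, 163.
Linear molecule, 2 cuts → 3 fragments:
  1–81 → 81 bp
  82–163 → 82 bp
  164–181 → 18 bp
Sorted largest to smallest: 82, 81, 18 bp.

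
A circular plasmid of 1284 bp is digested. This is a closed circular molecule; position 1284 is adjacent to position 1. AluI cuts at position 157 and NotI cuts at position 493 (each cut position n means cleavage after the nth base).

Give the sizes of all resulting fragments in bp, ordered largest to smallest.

948, 336 bp

Combined cut positions (sorted): 157, 493.
Circular molecule, 2 cuts → 2 fragments:
  493 − 157 = 336 bp
  wrap: 1284 − 493 + 157 = 948 bp
Sorted largest to smallest: 948, 336 bp.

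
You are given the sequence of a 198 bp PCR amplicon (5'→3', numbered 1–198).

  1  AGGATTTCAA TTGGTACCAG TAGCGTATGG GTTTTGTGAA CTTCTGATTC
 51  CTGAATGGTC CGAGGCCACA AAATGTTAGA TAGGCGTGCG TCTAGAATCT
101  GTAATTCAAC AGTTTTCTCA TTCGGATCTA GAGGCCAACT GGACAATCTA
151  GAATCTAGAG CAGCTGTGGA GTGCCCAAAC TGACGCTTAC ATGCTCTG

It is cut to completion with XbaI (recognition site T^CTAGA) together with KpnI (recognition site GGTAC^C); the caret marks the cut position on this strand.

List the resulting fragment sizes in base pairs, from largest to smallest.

XbaI sites (TCTAGA) start at positions 91, 127, 147, 154.
XbaI cuts after the first base of each site, so after positions 91, 127, 147, 154.
The KpnI site (GGTACC) starts at position 13.
KpnI cuts after base 5 of each site (before the last base), so after position 17.
Combined cut positions: 17, 91, 127, 147, 154.
Linear molecule, 5 cuts → 6 fragments:
  1–17 → 17 bp
  18–91 → 74 bp
  92–127 → 36 bp
  128–147 → 20 bp
  148–154 → 7 bp
  155–198 → 44 bp
Sorted largest to smallest: 74, 44, 36, 20, 17, 7 bp.

74, 44, 36, 20, 17, 7 bp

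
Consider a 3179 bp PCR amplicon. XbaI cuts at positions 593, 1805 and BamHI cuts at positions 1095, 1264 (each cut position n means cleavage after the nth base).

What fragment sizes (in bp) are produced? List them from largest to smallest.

1374, 593, 541, 502, 169 bp

Combined cut positions (sorted): 593, 1095, 1264, 1805.
Linear molecule, 4 cuts → 5 fragments:
  593 − 0 = 593 bp
  1095 − 593 = 502 bp
  1264 − 1095 = 169 bp
  1805 − 1264 = 541 bp
  3179 − 1805 = 1374 bp
Sorted largest to smallest: 1374, 593, 541, 502, 169 bp.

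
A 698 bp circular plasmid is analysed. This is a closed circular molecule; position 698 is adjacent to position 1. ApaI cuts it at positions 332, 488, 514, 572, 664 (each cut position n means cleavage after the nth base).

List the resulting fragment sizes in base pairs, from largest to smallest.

Circular molecule, 5 cuts → 5 fragments:
  488 − 332 = 156 bp
  514 − 488 = 26 bp
  572 − 514 = 58 bp
  664 − 572 = 92 bp
  wrap: 698 − 664 + 332 = 366 bp
Sorted largest to smallest: 366, 156, 92, 58, 26 bp.

366, 156, 92, 58, 26 bp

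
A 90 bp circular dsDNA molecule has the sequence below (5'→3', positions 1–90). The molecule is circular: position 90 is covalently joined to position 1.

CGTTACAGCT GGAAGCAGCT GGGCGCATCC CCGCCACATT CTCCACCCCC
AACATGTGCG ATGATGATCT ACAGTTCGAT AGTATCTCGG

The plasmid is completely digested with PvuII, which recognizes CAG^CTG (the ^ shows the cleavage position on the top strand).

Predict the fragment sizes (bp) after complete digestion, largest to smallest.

PvuII sites (CAGCTG) start at positions 6, 16.
PvuII cuts after base 3 of each site, so after positions 8, 18.
Circular molecule, 2 cuts → 2 fragments:
  9–18 → 10 bp
  19–90 then 1–8 → 72 + 8 = 80 bp
Sorted largest to smallest: 80, 10 bp.

80, 10 bp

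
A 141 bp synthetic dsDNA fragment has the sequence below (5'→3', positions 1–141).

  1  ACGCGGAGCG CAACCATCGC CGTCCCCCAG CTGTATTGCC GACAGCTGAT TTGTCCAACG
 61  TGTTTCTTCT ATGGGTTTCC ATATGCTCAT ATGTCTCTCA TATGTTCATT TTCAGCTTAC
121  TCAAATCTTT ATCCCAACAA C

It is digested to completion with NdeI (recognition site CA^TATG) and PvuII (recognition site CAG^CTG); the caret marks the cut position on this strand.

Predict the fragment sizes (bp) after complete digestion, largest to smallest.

41, 36, 30, 15, 11, 8 bp

NdeI sites (CATATG) start at positions 80, 88, 99.
NdeI cuts after base 2 of each site, so after positions 81, 89, 100.
PvuII sites (CAGCTG) start at positions 28, 43.
PvuII cuts after base 3 of each site, so after positions 30, 45.
Combined cut positions: 30, 45, 81, 89, 100.
Linear molecule, 5 cuts → 6 fragments:
  1–30 → 30 bp
  31–45 → 15 bp
  46–81 → 36 bp
  82–89 → 8 bp
  90–100 → 11 bp
  101–141 → 41 bp
Sorted largest to smallest: 41, 36, 30, 15, 11, 8 bp.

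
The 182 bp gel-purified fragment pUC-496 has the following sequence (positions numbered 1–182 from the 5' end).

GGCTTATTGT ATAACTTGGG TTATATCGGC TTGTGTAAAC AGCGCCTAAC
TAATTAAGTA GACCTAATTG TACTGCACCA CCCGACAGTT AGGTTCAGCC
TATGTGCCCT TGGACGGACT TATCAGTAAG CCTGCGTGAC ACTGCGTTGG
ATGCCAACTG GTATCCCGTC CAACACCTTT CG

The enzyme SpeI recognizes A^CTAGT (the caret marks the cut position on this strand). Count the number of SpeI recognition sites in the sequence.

0

No occurrence of ACTAGT is present in the sequence.
SpeI does not cut: 0 sites.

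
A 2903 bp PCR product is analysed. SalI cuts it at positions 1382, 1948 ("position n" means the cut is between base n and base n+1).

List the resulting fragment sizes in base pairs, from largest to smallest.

Linear molecule, 2 cuts → 3 fragments:
  1382 − 0 = 1382 bp
  1948 − 1382 = 566 bp
  2903 − 1948 = 955 bp
Sorted largest to smallest: 1382, 955, 566 bp.

1382, 955, 566 bp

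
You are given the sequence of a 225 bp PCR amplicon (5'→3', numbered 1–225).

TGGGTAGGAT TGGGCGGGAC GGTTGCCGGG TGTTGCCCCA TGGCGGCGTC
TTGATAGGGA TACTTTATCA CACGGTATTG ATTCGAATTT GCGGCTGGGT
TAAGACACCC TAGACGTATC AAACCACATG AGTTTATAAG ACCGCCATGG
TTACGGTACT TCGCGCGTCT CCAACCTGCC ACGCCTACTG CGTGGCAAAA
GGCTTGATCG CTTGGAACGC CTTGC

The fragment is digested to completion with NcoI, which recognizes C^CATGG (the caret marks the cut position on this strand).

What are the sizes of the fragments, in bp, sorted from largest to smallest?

107, 80, 38 bp

NcoI sites (CCATGG) start at positions 38, 145.
NcoI cuts after the first base of each site, so after positions 38, 145.
Linear molecule, 2 cuts → 3 fragments:
  1–38 → 38 bp
  39–145 → 107 bp
  146–225 → 80 bp
Sorted largest to smallest: 107, 80, 38 bp.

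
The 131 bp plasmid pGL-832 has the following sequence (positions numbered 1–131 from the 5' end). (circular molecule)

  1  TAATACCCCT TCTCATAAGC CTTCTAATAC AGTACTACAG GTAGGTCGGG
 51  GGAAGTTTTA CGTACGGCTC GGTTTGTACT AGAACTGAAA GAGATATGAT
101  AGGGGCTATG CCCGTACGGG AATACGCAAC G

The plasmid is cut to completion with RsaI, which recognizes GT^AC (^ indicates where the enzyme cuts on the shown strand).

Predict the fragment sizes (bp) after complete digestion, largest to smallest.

RsaI sites (GTAC) start at positions 32, 62, 76, 114.
RsaI cuts after base 2 of each site, so after positions 33, 63, 77, 115.
Circular molecule, 4 cuts → 4 fragments:
  34–63 → 30 bp
  64–77 → 14 bp
  78–115 → 38 bp
  116–131 then 1–33 → 16 + 33 = 49 bp
Sorted largest to smallest: 49, 38, 30, 14 bp.

49, 38, 30, 14 bp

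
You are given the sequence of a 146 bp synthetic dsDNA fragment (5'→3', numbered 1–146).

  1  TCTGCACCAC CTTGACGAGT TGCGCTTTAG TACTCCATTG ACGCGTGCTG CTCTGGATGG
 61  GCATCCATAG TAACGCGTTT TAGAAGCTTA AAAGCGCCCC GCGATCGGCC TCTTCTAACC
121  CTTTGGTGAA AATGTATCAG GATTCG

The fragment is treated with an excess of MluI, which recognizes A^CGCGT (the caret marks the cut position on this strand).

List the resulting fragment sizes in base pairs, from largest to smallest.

MluI sites (ACGCGT) start at positions 41, 73.
MluI cuts after the first base of each site, so after positions 41, 73.
Linear molecule, 2 cuts → 3 fragments:
  1–41 → 41 bp
  42–73 → 32 bp
  74–146 → 73 bp
Sorted largest to smallest: 73, 41, 32 bp.

73, 41, 32 bp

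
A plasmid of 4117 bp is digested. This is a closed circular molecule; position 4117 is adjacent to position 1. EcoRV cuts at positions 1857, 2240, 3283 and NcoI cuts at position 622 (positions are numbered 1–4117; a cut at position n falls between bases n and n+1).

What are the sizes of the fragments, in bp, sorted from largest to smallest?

Combined cut positions (sorted): 622, 1857, 2240, 3283.
Circular molecule, 4 cuts → 4 fragments:
  1857 − 622 = 1235 bp
  2240 − 1857 = 383 bp
  3283 − 2240 = 1043 bp
  wrap: 4117 − 3283 + 622 = 1456 bp
Sorted largest to smallest: 1456, 1235, 1043, 383 bp.

1456, 1235, 1043, 383 bp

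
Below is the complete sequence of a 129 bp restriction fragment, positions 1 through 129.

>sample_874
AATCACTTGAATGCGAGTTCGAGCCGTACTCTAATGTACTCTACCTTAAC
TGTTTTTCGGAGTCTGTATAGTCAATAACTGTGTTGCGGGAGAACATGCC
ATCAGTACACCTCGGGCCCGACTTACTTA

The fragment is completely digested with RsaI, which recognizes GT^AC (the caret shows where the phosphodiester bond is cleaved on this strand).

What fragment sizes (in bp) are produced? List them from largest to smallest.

69, 27, 23, 10 bp

RsaI sites (GTAC) start at positions 26, 36, 105.
RsaI cuts after base 2 of each site, so after positions 27, 37, 106.
Linear molecule, 3 cuts → 4 fragments:
  1–27 → 27 bp
  28–37 → 10 bp
  38–106 → 69 bp
  107–129 → 23 bp
Sorted largest to smallest: 69, 27, 23, 10 bp.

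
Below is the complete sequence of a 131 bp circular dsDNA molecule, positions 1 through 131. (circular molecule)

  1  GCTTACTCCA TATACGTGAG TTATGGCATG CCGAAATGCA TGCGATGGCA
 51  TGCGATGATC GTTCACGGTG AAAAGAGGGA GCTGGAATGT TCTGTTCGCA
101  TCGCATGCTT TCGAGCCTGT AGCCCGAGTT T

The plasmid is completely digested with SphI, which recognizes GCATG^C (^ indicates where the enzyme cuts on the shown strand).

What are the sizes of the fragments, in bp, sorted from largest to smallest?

55, 54, 12, 10 bp

SphI sites (GCATGC) start at positions 26, 38, 48, 103.
SphI cuts after base 5 of each site (before the last base), so after positions 30, 42, 52, 107.
Circular molecule, 4 cuts → 4 fragments:
  31–42 → 12 bp
  43–52 → 10 bp
  53–107 → 55 bp
  108–131 then 1–30 → 24 + 30 = 54 bp
Sorted largest to smallest: 55, 54, 12, 10 bp.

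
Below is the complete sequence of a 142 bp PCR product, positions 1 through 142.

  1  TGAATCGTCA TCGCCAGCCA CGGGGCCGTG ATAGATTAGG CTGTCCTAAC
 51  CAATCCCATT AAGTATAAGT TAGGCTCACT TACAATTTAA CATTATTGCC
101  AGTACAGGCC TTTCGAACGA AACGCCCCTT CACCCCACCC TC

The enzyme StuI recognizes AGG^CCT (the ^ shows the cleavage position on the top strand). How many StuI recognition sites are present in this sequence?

1

AGGCCT occurs starting at position 106.
StuI cuts at 1 site.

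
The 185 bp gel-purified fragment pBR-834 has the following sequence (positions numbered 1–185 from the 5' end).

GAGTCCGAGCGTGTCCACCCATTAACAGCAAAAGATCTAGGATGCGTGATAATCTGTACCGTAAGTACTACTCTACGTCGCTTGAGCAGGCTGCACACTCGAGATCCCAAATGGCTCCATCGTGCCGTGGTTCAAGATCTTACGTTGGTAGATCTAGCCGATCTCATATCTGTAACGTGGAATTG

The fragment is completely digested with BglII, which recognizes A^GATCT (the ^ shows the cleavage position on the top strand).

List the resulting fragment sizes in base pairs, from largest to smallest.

BglII sites (AGATCT) start at positions 33, 135, 150.
BglII cuts after the first base of each site, so after positions 33, 135, 150.
Linear molecule, 3 cuts → 4 fragments:
  1–33 → 33 bp
  34–135 → 102 bp
  136–150 → 15 bp
  151–185 → 35 bp
Sorted largest to smallest: 102, 35, 33, 15 bp.

102, 35, 33, 15 bp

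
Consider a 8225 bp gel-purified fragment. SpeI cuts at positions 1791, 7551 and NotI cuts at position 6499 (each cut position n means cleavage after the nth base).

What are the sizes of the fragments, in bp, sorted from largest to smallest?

4708, 1791, 1052, 674 bp

Combined cut positions (sorted): 1791, 6499, 7551.
Linear molecule, 3 cuts → 4 fragments:
  1791 − 0 = 1791 bp
  6499 − 1791 = 4708 bp
  7551 − 6499 = 1052 bp
  8225 − 7551 = 674 bp
Sorted largest to smallest: 4708, 1791, 1052, 674 bp.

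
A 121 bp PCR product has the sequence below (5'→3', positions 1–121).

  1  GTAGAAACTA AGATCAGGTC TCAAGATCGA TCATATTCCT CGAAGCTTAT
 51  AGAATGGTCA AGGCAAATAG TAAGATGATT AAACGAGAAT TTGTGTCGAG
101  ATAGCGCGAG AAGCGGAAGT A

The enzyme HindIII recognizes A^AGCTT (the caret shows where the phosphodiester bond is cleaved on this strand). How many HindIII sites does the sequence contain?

1

AAGCTT occurs starting at position 43.
HindIII cuts at 1 site.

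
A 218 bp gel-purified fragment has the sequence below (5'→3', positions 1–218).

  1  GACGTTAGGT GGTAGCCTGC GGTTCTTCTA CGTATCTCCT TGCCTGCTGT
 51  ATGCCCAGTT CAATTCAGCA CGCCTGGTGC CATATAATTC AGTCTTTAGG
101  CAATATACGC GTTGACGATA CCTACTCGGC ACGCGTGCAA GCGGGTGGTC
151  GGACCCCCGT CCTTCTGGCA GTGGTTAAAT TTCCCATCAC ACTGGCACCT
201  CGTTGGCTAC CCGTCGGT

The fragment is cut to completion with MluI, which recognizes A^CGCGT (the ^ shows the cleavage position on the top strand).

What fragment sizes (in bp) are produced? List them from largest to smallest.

107, 87, 24 bp

MluI sites (ACGCGT) start at positions 107, 131.
MluI cuts after the first base of each site, so after positions 107, 131.
Linear molecule, 2 cuts → 3 fragments:
  1–107 → 107 bp
  108–131 → 24 bp
  132–218 → 87 bp
Sorted largest to smallest: 107, 87, 24 bp.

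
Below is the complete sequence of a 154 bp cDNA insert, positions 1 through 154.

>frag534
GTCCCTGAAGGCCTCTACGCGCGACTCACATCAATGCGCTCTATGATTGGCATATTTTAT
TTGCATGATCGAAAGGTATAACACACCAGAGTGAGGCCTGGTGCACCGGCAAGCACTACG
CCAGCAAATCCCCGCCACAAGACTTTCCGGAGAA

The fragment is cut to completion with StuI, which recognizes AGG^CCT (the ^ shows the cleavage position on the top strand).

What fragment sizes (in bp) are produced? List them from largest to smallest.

StuI sites (AGGCCT) start at positions 9, 94.
StuI cuts after base 3 of each site, so after positions 11, 96.
Linear molecule, 2 cuts → 3 fragments:
  1–11 → 11 bp
  12–96 → 85 bp
  97–154 → 58 bp
Sorted largest to smallest: 85, 58, 11 bp.

85, 58, 11 bp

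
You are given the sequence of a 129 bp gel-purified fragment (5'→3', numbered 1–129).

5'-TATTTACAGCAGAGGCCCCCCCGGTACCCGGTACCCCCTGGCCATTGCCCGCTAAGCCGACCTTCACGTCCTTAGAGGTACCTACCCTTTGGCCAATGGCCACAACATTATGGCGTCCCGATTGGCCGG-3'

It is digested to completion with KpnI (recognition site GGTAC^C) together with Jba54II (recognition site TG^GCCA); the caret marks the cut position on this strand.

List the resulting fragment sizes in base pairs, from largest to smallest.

41, 31, 27, 10, 7, 7, 6 bp

KpnI sites (GGTACC) start at positions 23, 30, 77.
KpnI cuts after base 5 of each site (before the last base), so after positions 27, 34, 81.
Jba54II sites (TGGCCA) start at positions 39, 90, 97.
Jba54II cuts after base 2 of each site, so after positions 40, 91, 98.
Combined cut positions: 27, 34, 40, 81, 91, 98.
Linear molecule, 6 cuts → 7 fragments:
  1–27 → 27 bp
  28–34 → 7 bp
  35–40 → 6 bp
  41–81 → 41 bp
  82–91 → 10 bp
  92–98 → 7 bp
  99–129 → 31 bp
Sorted largest to smallest: 41, 31, 27, 10, 7, 7, 6 bp.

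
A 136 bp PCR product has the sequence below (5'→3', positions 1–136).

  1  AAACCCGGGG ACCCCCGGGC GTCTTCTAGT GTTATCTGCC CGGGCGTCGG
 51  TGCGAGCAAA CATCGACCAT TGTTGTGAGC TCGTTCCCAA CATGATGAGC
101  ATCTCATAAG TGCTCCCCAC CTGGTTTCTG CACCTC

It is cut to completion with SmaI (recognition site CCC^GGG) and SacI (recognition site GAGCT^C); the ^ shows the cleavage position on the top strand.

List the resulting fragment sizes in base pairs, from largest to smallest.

55, 40, 25, 10, 6 bp

SmaI sites (CCCGGG) start at positions 4, 14, 39.
SmaI cuts after base 3 of each site, so after positions 6, 16, 41.
The SacI site (GAGCTC) starts at position 77.
SacI cuts after base 5 of each site (before the last base), so after position 81.
Combined cut positions: 6, 16, 41, 81.
Linear molecule, 4 cuts → 5 fragments:
  1–6 → 6 bp
  7–16 → 10 bp
  17–41 → 25 bp
  42–81 → 40 bp
  82–136 → 55 bp
Sorted largest to smallest: 55, 40, 25, 10, 6 bp.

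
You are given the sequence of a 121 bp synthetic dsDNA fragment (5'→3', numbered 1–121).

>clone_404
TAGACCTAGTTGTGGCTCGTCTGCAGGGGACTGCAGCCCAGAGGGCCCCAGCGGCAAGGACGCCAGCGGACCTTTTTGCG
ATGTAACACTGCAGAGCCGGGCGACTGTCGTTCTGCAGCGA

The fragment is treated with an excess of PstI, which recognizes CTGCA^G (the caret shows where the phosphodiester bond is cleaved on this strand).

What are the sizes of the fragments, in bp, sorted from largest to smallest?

PstI sites (CTGCAG) start at positions 21, 31, 89, 113.
PstI cuts after base 5 of each site (before the last base), so after positions 25, 35, 93, 117.
Linear molecule, 4 cuts → 5 fragments:
  1–25 → 25 bp
  26–35 → 10 bp
  36–93 → 58 bp
  94–117 → 24 bp
  118–121 → 4 bp
Sorted largest to smallest: 58, 25, 24, 10, 4 bp.

58, 25, 24, 10, 4 bp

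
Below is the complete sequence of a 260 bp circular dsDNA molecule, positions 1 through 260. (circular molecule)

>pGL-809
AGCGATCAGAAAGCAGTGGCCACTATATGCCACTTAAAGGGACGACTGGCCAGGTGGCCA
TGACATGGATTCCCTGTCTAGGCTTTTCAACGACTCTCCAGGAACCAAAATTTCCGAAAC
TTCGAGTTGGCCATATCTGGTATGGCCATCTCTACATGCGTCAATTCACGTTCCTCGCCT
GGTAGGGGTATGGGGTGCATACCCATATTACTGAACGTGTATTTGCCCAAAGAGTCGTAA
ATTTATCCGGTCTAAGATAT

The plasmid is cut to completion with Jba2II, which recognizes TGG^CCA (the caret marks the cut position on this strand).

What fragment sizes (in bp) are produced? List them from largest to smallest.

134, 73, 30, 15, 8 bp

Jba2II sites (TGGCCA) start at positions 17, 47, 55, 128, 143.
Jba2II cuts after base 3 of each site, so after positions 19, 49, 57, 130, 145.
Circular molecule, 5 cuts → 5 fragments:
  20–49 → 30 bp
  50–57 → 8 bp
  58–130 → 73 bp
  131–145 → 15 bp
  146–260 then 1–19 → 115 + 19 = 134 bp
Sorted largest to smallest: 134, 73, 30, 15, 8 bp.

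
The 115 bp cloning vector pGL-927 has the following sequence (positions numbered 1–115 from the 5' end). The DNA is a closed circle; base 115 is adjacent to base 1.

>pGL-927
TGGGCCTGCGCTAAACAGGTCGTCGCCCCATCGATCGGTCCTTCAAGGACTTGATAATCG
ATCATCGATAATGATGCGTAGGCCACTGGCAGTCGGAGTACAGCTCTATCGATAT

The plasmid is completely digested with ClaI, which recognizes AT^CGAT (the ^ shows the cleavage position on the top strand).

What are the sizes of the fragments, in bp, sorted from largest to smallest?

44, 37, 27, 7 bp

ClaI sites (ATCGAT) start at positions 30, 57, 64, 108.
ClaI cuts after base 2 of each site, so after positions 31, 58, 65, 109.
Circular molecule, 4 cuts → 4 fragments:
  32–58 → 27 bp
  59–65 → 7 bp
  66–109 → 44 bp
  110–115 then 1–31 → 6 + 31 = 37 bp
Sorted largest to smallest: 44, 37, 27, 7 bp.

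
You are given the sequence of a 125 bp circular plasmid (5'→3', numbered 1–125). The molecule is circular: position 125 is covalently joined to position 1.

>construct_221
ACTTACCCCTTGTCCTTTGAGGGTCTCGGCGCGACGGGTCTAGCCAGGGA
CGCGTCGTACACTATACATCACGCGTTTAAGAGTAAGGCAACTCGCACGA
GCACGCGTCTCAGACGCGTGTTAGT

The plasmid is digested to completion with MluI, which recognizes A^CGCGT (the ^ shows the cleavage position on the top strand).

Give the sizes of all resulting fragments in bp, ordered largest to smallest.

MluI sites (ACGCGT) start at positions 50, 71, 103, 114.
MluI cuts after the first base of each site, so after positions 50, 71, 103, 114.
Circular molecule, 4 cuts → 4 fragments:
  51–71 → 21 bp
  72–103 → 32 bp
  104–114 → 11 bp
  115–125 then 1–50 → 11 + 50 = 61 bp
Sorted largest to smallest: 61, 32, 21, 11 bp.

61, 32, 21, 11 bp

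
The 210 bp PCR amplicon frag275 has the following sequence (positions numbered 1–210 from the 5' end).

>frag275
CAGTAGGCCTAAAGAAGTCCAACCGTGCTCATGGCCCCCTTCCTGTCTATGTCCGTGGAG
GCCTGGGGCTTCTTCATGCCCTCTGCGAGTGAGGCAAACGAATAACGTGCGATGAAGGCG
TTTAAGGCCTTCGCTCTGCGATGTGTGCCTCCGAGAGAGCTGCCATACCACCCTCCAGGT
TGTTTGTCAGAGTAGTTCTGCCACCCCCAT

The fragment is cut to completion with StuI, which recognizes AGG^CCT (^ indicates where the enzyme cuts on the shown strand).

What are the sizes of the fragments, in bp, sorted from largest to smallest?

StuI sites (AGGCCT) start at positions 5, 59, 125.
StuI cuts after base 3 of each site, so after positions 7, 61, 127.
Linear molecule, 3 cuts → 4 fragments:
  1–7 → 7 bp
  8–61 → 54 bp
  62–127 → 66 bp
  128–210 → 83 bp
Sorted largest to smallest: 83, 66, 54, 7 bp.

83, 66, 54, 7 bp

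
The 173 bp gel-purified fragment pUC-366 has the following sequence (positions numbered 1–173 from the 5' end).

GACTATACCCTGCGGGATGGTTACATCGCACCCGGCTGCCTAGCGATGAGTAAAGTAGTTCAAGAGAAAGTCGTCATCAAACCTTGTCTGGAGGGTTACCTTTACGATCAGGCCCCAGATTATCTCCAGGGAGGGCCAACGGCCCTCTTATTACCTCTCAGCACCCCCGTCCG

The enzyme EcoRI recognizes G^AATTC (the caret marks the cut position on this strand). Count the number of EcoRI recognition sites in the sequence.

0

No occurrence of GAATTC is present in the sequence.
EcoRI does not cut: 0 sites.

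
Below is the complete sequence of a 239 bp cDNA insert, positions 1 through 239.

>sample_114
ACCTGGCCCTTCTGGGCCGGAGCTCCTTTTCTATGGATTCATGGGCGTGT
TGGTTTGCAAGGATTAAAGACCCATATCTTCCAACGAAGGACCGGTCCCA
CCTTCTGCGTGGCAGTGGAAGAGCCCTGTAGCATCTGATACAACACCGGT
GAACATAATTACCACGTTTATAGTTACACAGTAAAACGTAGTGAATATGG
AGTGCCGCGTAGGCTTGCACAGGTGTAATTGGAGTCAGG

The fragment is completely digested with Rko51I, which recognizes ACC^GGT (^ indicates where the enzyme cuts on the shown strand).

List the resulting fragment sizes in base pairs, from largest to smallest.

93, 92, 54 bp

Rko51I sites (ACCGGT) start at positions 91, 145.
Rko51I cuts after base 3 of each site, so after positions 93, 147.
Linear molecule, 2 cuts → 3 fragments:
  1–93 → 93 bp
  94–147 → 54 bp
  148–239 → 92 bp
Sorted largest to smallest: 93, 92, 54 bp.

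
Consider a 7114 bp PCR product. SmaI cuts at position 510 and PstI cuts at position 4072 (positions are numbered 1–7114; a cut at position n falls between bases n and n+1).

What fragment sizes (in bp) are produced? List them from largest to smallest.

Combined cut positions (sorted): 510, 4072.
Linear molecule, 2 cuts → 3 fragments:
  510 − 0 = 510 bp
  4072 − 510 = 3562 bp
  7114 − 4072 = 3042 bp
Sorted largest to smallest: 3562, 3042, 510 bp.

3562, 3042, 510 bp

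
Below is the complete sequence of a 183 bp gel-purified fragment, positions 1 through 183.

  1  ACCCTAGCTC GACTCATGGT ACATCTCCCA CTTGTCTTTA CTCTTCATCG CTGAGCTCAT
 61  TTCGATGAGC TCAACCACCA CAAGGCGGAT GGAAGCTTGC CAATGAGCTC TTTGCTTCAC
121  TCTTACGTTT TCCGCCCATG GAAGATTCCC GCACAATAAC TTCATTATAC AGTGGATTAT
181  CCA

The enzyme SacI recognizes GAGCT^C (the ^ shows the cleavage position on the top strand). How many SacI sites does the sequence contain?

3

GAGCTC occurs starting at positions 53, 67, 105.
SacI cuts at 3 sites.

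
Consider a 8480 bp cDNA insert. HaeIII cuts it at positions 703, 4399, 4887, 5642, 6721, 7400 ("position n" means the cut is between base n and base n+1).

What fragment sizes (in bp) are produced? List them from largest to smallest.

3696, 1080, 1079, 755, 703, 679, 488 bp

Linear molecule, 6 cuts → 7 fragments:
  703 − 0 = 703 bp
  4399 − 703 = 3696 bp
  4887 − 4399 = 488 bp
  5642 − 4887 = 755 bp
  6721 − 5642 = 1079 bp
  7400 − 6721 = 679 bp
  8480 − 7400 = 1080 bp
Sorted largest to smallest: 3696, 1080, 1079, 755, 703, 679, 488 bp.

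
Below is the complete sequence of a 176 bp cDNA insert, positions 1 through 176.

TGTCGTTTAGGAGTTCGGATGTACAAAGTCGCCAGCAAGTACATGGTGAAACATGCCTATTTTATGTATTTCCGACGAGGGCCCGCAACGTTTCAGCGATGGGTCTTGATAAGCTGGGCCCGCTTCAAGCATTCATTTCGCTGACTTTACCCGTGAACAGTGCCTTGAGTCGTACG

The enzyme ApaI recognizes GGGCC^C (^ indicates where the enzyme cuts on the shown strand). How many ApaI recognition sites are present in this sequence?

2

GGGCCC occurs starting at positions 79, 116.
ApaI cuts at 2 sites.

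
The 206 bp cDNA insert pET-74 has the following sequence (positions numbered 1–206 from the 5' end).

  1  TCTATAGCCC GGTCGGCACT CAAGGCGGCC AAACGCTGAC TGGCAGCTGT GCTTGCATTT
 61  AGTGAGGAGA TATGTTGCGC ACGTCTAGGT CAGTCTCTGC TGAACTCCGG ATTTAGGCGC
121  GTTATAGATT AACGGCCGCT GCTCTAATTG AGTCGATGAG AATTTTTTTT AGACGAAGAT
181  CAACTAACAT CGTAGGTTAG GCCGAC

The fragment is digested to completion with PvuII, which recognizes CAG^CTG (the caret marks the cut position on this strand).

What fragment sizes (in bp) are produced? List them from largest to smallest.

The PvuII site (CAGCTG) starts at position 44.
PvuII cuts after base 3 of each site, so after position 46.
Linear molecule, 1 cut → 2 fragments:
  1–46 → 46 bp
  47–206 → 160 bp
Sorted largest to smallest: 160, 46 bp.

160, 46 bp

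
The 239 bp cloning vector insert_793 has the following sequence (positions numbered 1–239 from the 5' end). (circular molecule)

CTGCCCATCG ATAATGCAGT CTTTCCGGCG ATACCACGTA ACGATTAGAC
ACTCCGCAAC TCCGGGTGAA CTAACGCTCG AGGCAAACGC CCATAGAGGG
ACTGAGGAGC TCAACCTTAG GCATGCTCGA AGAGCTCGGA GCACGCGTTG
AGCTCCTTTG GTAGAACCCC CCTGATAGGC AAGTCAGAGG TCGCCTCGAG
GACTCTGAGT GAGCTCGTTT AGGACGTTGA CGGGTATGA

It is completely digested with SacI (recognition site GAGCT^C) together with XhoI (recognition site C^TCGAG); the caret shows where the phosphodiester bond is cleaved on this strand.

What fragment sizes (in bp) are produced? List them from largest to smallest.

SacI sites (GAGCTC) start at positions 107, 132, 150, 211.
SacI cuts after base 5 of each site (before the last base), so after positions 111, 136, 154, 215.
XhoI sites (CTCGAG) start at positions 77, 195.
XhoI cuts after the first base of each site, so after positions 77, 195.
Combined cut positions: 77, 111, 136, 154, 195, 215.
Circular molecule, 6 cuts → 6 fragments:
  78–111 → 34 bp
  112–136 → 25 bp
  137–154 → 18 bp
  155–195 → 41 bp
  196–215 → 20 bp
  216–239 then 1–77 → 24 + 77 = 101 bp
Sorted largest to smallest: 101, 41, 34, 25, 20, 18 bp.

101, 41, 34, 25, 20, 18 bp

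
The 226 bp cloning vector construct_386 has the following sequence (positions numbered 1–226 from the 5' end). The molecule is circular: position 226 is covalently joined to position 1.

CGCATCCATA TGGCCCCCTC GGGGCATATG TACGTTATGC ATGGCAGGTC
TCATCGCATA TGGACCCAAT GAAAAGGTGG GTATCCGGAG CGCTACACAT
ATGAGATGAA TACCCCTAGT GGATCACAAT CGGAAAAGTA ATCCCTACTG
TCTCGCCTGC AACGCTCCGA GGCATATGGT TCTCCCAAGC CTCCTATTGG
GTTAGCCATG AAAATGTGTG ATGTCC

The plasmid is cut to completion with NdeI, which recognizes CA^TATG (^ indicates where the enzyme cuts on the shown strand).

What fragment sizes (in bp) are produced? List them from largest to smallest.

75, 60, 41, 32, 18 bp

NdeI sites (CATATG) start at positions 7, 25, 57, 98, 173.
NdeI cuts after base 2 of each site, so after positions 8, 26, 58, 99, 174.
Circular molecule, 5 cuts → 5 fragments:
  9–26 → 18 bp
  27–58 → 32 bp
  59–99 → 41 bp
  100–174 → 75 bp
  175–226 then 1–8 → 52 + 8 = 60 bp
Sorted largest to smallest: 75, 60, 41, 32, 18 bp.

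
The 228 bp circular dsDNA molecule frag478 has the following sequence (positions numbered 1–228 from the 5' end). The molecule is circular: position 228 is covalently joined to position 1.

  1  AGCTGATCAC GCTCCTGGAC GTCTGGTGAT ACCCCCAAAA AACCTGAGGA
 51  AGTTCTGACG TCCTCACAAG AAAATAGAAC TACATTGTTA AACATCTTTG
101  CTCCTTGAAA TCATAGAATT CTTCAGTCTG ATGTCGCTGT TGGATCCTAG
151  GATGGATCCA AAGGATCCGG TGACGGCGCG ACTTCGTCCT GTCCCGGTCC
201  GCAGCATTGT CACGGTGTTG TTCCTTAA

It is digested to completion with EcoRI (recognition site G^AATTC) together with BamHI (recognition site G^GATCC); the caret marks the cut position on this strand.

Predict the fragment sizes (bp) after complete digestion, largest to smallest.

181, 26, 12, 9 bp

The EcoRI site (GAATTC) starts at position 116.
EcoRI cuts after the first base of each site, so after position 116.
BamHI sites (GGATCC) start at positions 142, 154, 163.
BamHI cuts after the first base of each site, so after positions 142, 154, 163.
Combined cut positions: 116, 142, 154, 163.
Circular molecule, 4 cuts → 4 fragments:
  117–142 → 26 bp
  143–154 → 12 bp
  155–163 → 9 bp
  164–228 then 1–116 → 65 + 116 = 181 bp
Sorted largest to smallest: 181, 26, 12, 9 bp.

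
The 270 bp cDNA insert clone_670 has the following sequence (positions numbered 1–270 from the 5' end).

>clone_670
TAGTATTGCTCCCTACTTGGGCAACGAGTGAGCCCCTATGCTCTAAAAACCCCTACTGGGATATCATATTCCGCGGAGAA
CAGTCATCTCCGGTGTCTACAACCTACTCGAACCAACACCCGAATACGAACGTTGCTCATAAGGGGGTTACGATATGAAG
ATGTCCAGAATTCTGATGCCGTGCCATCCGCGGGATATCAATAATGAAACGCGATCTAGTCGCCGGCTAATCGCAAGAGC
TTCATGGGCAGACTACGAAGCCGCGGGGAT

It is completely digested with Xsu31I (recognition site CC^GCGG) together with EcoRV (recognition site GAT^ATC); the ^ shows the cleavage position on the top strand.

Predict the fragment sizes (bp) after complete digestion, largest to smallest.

Xsu31I sites (CCGCGG) start at positions 71, 188, 261.
Xsu31I cuts after base 2 of each site, so after positions 72, 189, 262.
EcoRV sites (GATATC) start at positions 60, 194.
EcoRV cuts after base 3 of each site, so after positions 62, 196.
Combined cut positions: 62, 72, 189, 196, 262.
Linear molecule, 5 cuts → 6 fragments:
  1–62 → 62 bp
  63–72 → 10 bp
  73–189 → 117 bp
  190–196 → 7 bp
  197–262 → 66 bp
  263–270 → 8 bp
Sorted largest to smallest: 117, 66, 62, 10, 8, 7 bp.

117, 66, 62, 10, 8, 7 bp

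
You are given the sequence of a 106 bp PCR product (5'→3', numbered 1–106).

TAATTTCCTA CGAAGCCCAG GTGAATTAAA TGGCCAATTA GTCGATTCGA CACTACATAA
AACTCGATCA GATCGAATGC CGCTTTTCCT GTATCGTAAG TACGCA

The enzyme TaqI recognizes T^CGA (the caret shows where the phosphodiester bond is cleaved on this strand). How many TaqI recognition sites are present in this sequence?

TCGA occurs starting at positions 42, 47, 64, 73.
TaqI cuts at 4 sites.

4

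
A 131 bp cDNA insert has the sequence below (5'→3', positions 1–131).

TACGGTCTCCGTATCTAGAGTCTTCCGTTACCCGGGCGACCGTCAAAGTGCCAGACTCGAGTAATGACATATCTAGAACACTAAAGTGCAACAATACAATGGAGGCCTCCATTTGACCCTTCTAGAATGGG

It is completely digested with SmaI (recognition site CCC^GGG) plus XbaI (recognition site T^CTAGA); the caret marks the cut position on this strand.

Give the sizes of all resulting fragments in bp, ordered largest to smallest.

49, 39, 19, 14, 10 bp

The SmaI site (CCCGGG) starts at position 31.
SmaI cuts after base 3 of each site, so after position 33.
XbaI sites (TCTAGA) start at positions 14, 72, 121.
XbaI cuts after the first base of each site, so after positions 14, 72, 121.
Combined cut positions: 14, 33, 72, 121.
Linear molecule, 4 cuts → 5 fragments:
  1–14 → 14 bp
  15–33 → 19 bp
  34–72 → 39 bp
  73–121 → 49 bp
  122–131 → 10 bp
Sorted largest to smallest: 49, 39, 19, 14, 10 bp.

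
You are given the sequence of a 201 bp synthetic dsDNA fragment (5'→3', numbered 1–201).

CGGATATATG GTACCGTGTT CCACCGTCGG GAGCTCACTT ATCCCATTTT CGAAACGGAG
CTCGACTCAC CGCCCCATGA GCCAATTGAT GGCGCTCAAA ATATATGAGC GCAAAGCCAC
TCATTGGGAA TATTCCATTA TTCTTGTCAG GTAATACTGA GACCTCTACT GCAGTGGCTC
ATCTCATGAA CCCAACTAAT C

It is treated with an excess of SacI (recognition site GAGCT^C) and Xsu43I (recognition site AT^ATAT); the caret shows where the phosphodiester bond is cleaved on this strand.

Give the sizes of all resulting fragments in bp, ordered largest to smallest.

99, 40, 30, 27, 5 bp

SacI sites (GAGCTC) start at positions 31, 58.
SacI cuts after base 5 of each site (before the last base), so after positions 35, 62.
Xsu43I sites (ATATAT) start at positions 4, 101.
Xsu43I cuts after base 2 of each site, so after positions 5, 102.
Combined cut positions: 5, 35, 62, 102.
Linear molecule, 4 cuts → 5 fragments:
  1–5 → 5 bp
  6–35 → 30 bp
  36–62 → 27 bp
  63–102 → 40 bp
  103–201 → 99 bp
Sorted largest to smallest: 99, 40, 30, 27, 5 bp.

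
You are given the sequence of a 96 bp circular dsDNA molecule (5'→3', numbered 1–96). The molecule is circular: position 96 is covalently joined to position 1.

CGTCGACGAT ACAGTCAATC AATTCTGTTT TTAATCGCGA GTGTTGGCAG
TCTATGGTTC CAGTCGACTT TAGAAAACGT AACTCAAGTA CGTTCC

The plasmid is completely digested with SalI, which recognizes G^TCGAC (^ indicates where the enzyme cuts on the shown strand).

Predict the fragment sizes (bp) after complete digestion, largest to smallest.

61, 35 bp

SalI sites (GTCGAC) start at positions 2, 63.
SalI cuts after the first base of each site, so after positions 2, 63.
Circular molecule, 2 cuts → 2 fragments:
  3–63 → 61 bp
  64–96 then 1–2 → 33 + 2 = 35 bp
Sorted largest to smallest: 61, 35 bp.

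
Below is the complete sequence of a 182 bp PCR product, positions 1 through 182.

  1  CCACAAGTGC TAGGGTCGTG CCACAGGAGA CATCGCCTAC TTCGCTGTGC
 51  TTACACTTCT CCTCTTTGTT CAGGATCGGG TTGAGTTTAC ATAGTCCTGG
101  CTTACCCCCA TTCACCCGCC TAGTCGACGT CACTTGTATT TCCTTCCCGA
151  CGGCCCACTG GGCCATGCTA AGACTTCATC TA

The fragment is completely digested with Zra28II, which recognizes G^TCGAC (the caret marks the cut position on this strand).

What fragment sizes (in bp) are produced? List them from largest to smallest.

123, 59 bp

The Zra28II site (GTCGAC) starts at position 123.
Zra28II cuts after the first base of each site, so after position 123.
Linear molecule, 1 cut → 2 fragments:
  1–123 → 123 bp
  124–182 → 59 bp
Sorted largest to smallest: 123, 59 bp.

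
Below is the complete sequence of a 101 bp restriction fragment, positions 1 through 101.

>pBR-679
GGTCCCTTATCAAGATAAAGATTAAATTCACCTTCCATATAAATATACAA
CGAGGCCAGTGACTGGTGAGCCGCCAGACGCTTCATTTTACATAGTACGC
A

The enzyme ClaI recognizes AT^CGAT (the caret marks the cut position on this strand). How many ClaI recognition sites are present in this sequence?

No occurrence of ATCGAT is present in the sequence.
ClaI does not cut: 0 sites.

0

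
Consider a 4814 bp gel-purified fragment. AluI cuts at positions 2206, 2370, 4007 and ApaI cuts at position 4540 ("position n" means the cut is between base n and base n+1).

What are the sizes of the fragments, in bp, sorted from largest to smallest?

Combined cut positions (sorted): 2206, 2370, 4007, 4540.
Linear molecule, 4 cuts → 5 fragments:
  2206 − 0 = 2206 bp
  2370 − 2206 = 164 bp
  4007 − 2370 = 1637 bp
  4540 − 4007 = 533 bp
  4814 − 4540 = 274 bp
Sorted largest to smallest: 2206, 1637, 533, 274, 164 bp.

2206, 1637, 533, 274, 164 bp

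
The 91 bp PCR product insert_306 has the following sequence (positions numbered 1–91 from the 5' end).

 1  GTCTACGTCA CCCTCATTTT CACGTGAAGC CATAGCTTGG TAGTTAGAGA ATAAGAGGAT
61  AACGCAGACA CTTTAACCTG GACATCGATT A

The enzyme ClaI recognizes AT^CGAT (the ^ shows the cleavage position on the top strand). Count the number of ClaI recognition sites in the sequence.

ATCGAT occurs starting at position 84.
ClaI cuts at 1 site.

1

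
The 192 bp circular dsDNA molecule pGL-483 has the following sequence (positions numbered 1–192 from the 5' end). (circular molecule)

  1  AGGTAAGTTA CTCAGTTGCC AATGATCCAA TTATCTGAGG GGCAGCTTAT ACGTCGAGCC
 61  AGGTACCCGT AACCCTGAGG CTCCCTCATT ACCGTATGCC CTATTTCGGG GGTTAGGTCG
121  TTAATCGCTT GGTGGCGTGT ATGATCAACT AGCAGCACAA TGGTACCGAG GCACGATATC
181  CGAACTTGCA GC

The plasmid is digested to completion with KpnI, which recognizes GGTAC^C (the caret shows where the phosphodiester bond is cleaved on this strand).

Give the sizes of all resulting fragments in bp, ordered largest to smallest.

KpnI sites (GGTACC) start at positions 62, 162.
KpnI cuts after base 5 of each site (before the last base), so after positions 66, 166.
Circular molecule, 2 cuts → 2 fragments:
  67–166 → 100 bp
  167–192 then 1–66 → 26 + 66 = 92 bp
Sorted largest to smallest: 100, 92 bp.

100, 92 bp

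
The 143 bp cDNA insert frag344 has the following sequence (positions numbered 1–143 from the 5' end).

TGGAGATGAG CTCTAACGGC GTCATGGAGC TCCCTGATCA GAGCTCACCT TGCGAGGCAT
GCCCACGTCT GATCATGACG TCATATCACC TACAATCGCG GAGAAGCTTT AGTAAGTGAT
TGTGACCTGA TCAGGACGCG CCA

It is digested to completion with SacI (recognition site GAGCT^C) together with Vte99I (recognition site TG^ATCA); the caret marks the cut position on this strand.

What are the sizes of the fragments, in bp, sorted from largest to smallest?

58, 26, 19, 14, 12, 9, 5 bp

SacI sites (GAGCTC) start at positions 8, 27, 41.
SacI cuts after base 5 of each site (before the last base), so after positions 12, 31, 45.
Vte99I sites (TGATCA) start at positions 35, 70, 128.
Vte99I cuts after base 2 of each site, so after positions 36, 71, 129.
Combined cut positions: 12, 31, 36, 45, 71, 129.
Linear molecule, 6 cuts → 7 fragments:
  1–12 → 12 bp
  13–31 → 19 bp
  32–36 → 5 bp
  37–45 → 9 bp
  46–71 → 26 bp
  72–129 → 58 bp
  130–143 → 14 bp
Sorted largest to smallest: 58, 26, 19, 14, 12, 9, 5 bp.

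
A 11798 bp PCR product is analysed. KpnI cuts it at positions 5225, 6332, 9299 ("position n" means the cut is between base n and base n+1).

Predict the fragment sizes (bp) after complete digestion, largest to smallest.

5225, 2967, 2499, 1107 bp

Linear molecule, 3 cuts → 4 fragments:
  5225 − 0 = 5225 bp
  6332 − 5225 = 1107 bp
  9299 − 6332 = 2967 bp
  11798 − 9299 = 2499 bp
Sorted largest to smallest: 5225, 2967, 2499, 1107 bp.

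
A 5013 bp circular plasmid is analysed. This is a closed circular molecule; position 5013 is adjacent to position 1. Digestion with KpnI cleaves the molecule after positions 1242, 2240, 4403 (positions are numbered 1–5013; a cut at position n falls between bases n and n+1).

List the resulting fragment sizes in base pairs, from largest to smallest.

Circular molecule, 3 cuts → 3 fragments:
  2240 − 1242 = 998 bp
  4403 − 2240 = 2163 bp
  wrap: 5013 − 4403 + 1242 = 1852 bp
Sorted largest to smallest: 2163, 1852, 998 bp.

2163, 1852, 998 bp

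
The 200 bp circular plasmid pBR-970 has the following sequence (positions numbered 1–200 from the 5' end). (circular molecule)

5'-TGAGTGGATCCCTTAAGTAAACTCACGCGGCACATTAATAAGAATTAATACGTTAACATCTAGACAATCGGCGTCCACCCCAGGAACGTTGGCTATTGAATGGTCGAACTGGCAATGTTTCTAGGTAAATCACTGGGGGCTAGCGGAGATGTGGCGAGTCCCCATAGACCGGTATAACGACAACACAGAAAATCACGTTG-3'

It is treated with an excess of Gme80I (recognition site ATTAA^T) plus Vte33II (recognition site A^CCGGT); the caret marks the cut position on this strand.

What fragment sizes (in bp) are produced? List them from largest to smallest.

120, 70, 10 bp

Gme80I sites (ATTAAT) start at positions 34, 44.
Gme80I cuts after base 5 of each site (before the last base), so after positions 38, 48.
The Vte33II site (ACCGGT) starts at position 168.
Vte33II cuts after the first base of each site, so after position 168.
Combined cut positions: 38, 48, 168.
Circular molecule, 3 cuts → 3 fragments:
  39–48 → 10 bp
  49–168 → 120 bp
  169–200 then 1–38 → 32 + 38 = 70 bp
Sorted largest to smallest: 120, 70, 10 bp.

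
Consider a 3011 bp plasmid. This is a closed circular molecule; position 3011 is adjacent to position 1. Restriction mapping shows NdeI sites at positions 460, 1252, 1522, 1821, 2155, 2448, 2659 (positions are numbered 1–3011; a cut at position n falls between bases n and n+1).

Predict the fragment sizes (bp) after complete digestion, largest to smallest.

Circular molecule, 7 cuts → 7 fragments:
  1252 − 460 = 792 bp
  1522 − 1252 = 270 bp
  1821 − 1522 = 299 bp
  2155 − 1821 = 334 bp
  2448 − 2155 = 293 bp
  2659 − 2448 = 211 bp
  wrap: 3011 − 2659 + 460 = 812 bp
Sorted largest to smallest: 812, 792, 334, 299, 293, 270, 211 bp.

812, 792, 334, 299, 293, 270, 211 bp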